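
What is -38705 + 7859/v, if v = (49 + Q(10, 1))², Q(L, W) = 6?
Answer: -117074766/3025 ≈ -38702.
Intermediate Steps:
v = 3025 (v = (49 + 6)² = 55² = 3025)
-38705 + 7859/v = -38705 + 7859/3025 = -117074766/3025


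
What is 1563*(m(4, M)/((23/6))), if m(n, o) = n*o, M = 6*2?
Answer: 450144/23 ≈ 19571.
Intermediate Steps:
M = 12
1563*(m(4, M)/((23/6))) = 1563*((4*12)/((23/6))) = 1563*(48/((23*(⅙)))) = 1563*(48/(23/6)) = 1563*(48*(6/23)) = 1563*(288/23) = 450144/23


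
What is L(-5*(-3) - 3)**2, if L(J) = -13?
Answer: 169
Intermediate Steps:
L(-5*(-3) - 3)**2 = (-13)**2 = 169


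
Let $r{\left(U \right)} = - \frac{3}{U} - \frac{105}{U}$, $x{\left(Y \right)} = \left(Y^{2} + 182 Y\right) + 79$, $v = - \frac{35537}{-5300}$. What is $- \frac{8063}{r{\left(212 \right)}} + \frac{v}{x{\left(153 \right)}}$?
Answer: $\frac{116266208157299}{7345895400} \approx 15827.0$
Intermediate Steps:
$v = \frac{35537}{5300}$ ($v = \left(-35537\right) \left(- \frac{1}{5300}\right) = \frac{35537}{5300} \approx 6.7051$)
$x{\left(Y \right)} = 79 + Y^{2} + 182 Y$
$r{\left(U \right)} = - \frac{108}{U}$
$- \frac{8063}{r{\left(212 \right)}} + \frac{v}{x{\left(153 \right)}} = - \frac{8063}{\left(-108\right) \frac{1}{212}} + \frac{35537}{5300 \left(79 + 153^{2} + 182 \cdot 153\right)} = - \frac{8063}{\left(-108\right) \frac{1}{212}} + \frac{35537}{5300 \left(79 + 23409 + 27846\right)} = - \frac{8063}{- \frac{27}{53}} + \frac{35537}{5300 \cdot 51334} = \left(-8063\right) \left(- \frac{53}{27}\right) + \frac{35537}{5300} \cdot \frac{1}{51334} = \frac{427339}{27} + \frac{35537}{272070200} = \frac{116266208157299}{7345895400}$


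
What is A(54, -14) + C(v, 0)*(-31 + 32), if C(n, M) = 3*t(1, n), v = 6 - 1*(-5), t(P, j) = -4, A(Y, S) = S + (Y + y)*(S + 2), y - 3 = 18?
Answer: -926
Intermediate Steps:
y = 21 (y = 3 + 18 = 21)
A(Y, S) = S + (2 + S)*(21 + Y) (A(Y, S) = S + (Y + 21)*(S + 2) = S + (21 + Y)*(2 + S) = S + (2 + S)*(21 + Y))
v = 11 (v = 6 + 5 = 11)
C(n, M) = -12 (C(n, M) = 3*(-4) = -12)
A(54, -14) + C(v, 0)*(-31 + 32) = (42 + 2*54 + 22*(-14) - 14*54) - 12*(-31 + 32) = (42 + 108 - 308 - 756) - 12*1 = -914 - 12 = -926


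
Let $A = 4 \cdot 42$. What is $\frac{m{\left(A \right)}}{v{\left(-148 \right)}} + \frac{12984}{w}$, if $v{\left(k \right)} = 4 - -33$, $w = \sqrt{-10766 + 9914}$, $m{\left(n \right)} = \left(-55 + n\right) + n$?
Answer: $\frac{281}{37} - \frac{2164 i \sqrt{213}}{71} \approx 7.5946 - 444.82 i$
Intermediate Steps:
$A = 168$
$m{\left(n \right)} = -55 + 2 n$
$w = 2 i \sqrt{213}$ ($w = \sqrt{-852} = 2 i \sqrt{213} \approx 29.189 i$)
$v{\left(k \right)} = 37$ ($v{\left(k \right)} = 4 + 33 = 37$)
$\frac{m{\left(A \right)}}{v{\left(-148 \right)}} + \frac{12984}{w} = \frac{-55 + 2 \cdot 168}{37} + \frac{12984}{2 i \sqrt{213}} = \left(-55 + 336\right) \frac{1}{37} + 12984 \left(- \frac{i \sqrt{213}}{426}\right) = 281 \cdot \frac{1}{37} - \frac{2164 i \sqrt{213}}{71} = \frac{281}{37} - \frac{2164 i \sqrt{213}}{71}$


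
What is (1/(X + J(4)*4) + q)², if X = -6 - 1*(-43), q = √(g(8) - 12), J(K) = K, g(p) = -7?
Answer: -53370/2809 + 2*I*√19/53 ≈ -19.0 + 0.16449*I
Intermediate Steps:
q = I*√19 (q = √(-7 - 12) = √(-19) = I*√19 ≈ 4.3589*I)
X = 37 (X = -6 + 43 = 37)
(1/(X + J(4)*4) + q)² = (1/(37 + 4*4) + I*√19)² = (1/(37 + 16) + I*√19)² = (1/53 + I*√19)²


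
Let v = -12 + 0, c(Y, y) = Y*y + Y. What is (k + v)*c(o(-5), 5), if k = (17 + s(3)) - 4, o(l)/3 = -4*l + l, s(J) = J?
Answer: 1080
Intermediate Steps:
o(l) = -9*l (o(l) = 3*(-4*l + l) = 3*(-3*l) = -9*l)
c(Y, y) = Y + Y*y
k = 16 (k = (17 + 3) - 4 = 20 - 4 = 16)
v = -12
(k + v)*c(o(-5), 5) = (16 - 12)*((-9*(-5))*(1 + 5)) = 4*(45*6) = 4*270 = 1080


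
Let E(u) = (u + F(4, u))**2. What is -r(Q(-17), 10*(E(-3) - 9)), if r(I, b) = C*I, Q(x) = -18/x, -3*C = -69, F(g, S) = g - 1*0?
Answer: -414/17 ≈ -24.353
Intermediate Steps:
F(g, S) = g (F(g, S) = g + 0 = g)
C = 23 (C = -1/3*(-69) = 23)
E(u) = (4 + u)**2 (E(u) = (u + 4)**2 = (4 + u)**2)
r(I, b) = 23*I
-r(Q(-17), 10*(E(-3) - 9)) = -23*(-18/(-17)) = -23*(-18*(-1/17)) = -23*18/17 = -1*414/17 = -414/17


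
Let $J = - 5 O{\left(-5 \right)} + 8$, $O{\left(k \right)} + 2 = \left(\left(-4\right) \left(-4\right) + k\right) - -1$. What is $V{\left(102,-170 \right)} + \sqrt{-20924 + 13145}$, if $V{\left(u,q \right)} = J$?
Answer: $-42 + i \sqrt{7779} \approx -42.0 + 88.199 i$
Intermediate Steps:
$O{\left(k \right)} = 15 + k$ ($O{\left(k \right)} = -2 + \left(\left(\left(-4\right) \left(-4\right) + k\right) - -1\right) = -2 + \left(\left(16 + k\right) + 1\right) = -2 + \left(17 + k\right) = 15 + k$)
$J = -42$ ($J = - 5 \left(15 - 5\right) + 8 = \left(-5\right) 10 + 8 = -50 + 8 = -42$)
$V{\left(u,q \right)} = -42$
$V{\left(102,-170 \right)} + \sqrt{-20924 + 13145} = -42 + \sqrt{-20924 + 13145} = -42 + \sqrt{-7779} = -42 + i \sqrt{7779}$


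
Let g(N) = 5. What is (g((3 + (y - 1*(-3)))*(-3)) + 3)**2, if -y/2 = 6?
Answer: 64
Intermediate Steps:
y = -12 (y = -2*6 = -12)
(g((3 + (y - 1*(-3)))*(-3)) + 3)**2 = (5 + 3)**2 = 8**2 = 64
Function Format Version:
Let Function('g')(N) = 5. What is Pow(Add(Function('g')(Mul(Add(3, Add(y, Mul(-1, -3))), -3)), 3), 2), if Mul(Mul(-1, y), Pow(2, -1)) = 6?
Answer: 64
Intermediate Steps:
y = -12 (y = Mul(-2, 6) = -12)
Pow(Add(Function('g')(Mul(Add(3, Add(y, Mul(-1, -3))), -3)), 3), 2) = Pow(Add(5, 3), 2) = Pow(8, 2) = 64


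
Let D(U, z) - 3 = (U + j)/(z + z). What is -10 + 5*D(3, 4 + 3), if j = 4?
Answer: 15/2 ≈ 7.5000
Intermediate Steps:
D(U, z) = 3 + (4 + U)/(2*z) (D(U, z) = 3 + (U + 4)/(z + z) = 3 + (4 + U)/((2*z)) = 3 + (4 + U)*(1/(2*z)) = 3 + (4 + U)/(2*z))
-10 + 5*D(3, 4 + 3) = -10 + 5*((4 + 3 + 6*(4 + 3))/(2*(4 + 3))) = -10 + 5*((½)*(4 + 3 + 6*7)/7) = -10 + 5*((½)*(⅐)*(4 + 3 + 42)) = -10 + 5*((½)*(⅐)*49) = -10 + 5*(7/2) = -10 + 35/2 = 15/2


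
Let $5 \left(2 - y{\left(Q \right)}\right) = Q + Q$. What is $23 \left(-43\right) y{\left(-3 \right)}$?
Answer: $- \frac{15824}{5} \approx -3164.8$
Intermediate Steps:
$y{\left(Q \right)} = 2 - \frac{2 Q}{5}$ ($y{\left(Q \right)} = 2 - \frac{Q + Q}{5} = 2 - \frac{2 Q}{5}$)
$23 \left(-43\right) y{\left(-3 \right)} = 23 \left(-43\right) \left(2 - - \frac{6}{5}\right) = - 989 \left(2 + \frac{6}{5}\right) = \left(-989\right) \frac{16}{5} = - \frac{15824}{5}$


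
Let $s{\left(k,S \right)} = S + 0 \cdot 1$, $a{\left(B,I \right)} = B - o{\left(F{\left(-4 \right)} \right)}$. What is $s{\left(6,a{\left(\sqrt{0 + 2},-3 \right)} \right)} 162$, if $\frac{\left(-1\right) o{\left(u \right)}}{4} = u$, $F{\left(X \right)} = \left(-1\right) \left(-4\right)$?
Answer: $2592 + 162 \sqrt{2} \approx 2821.1$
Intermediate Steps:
$F{\left(X \right)} = 4$
$o{\left(u \right)} = - 4 u$
$a{\left(B,I \right)} = 16 + B$ ($a{\left(B,I \right)} = B - \left(-4\right) 4 = B - -16 = B + 16 = 16 + B$)
$s{\left(k,S \right)} = S$ ($s{\left(k,S \right)} = S + 0 = S$)
$s{\left(6,a{\left(\sqrt{0 + 2},-3 \right)} \right)} 162 = \left(16 + \sqrt{0 + 2}\right) 162 = \left(16 + \sqrt{2}\right) 162 = 2592 + 162 \sqrt{2}$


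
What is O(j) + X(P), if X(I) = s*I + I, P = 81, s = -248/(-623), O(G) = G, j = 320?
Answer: 269911/623 ≈ 433.24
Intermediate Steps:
s = 248/623 (s = -248*(-1/623) = 248/623 ≈ 0.39807)
X(I) = 871*I/623 (X(I) = 248*I/623 + I = 871*I/623)
O(j) + X(P) = 320 + (871/623)*81 = 320 + 70551/623 = 269911/623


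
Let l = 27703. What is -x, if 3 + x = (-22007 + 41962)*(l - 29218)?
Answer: 30231828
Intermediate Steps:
x = -30231828 (x = -3 + (-22007 + 41962)*(27703 - 29218) = -3 + 19955*(-1515) = -3 - 30231825 = -30231828)
-x = -1*(-30231828) = 30231828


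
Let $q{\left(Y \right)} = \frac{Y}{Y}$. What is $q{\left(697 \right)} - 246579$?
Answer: $-246578$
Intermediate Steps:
$q{\left(Y \right)} = 1$
$q{\left(697 \right)} - 246579 = 1 - 246579 = -246578$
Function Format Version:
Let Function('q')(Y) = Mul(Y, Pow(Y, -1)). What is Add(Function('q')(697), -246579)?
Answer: -246578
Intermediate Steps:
Function('q')(Y) = 1
Add(Function('q')(697), -246579) = Add(1, -246579) = -246578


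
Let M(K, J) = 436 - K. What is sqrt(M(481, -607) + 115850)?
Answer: sqrt(115805) ≈ 340.30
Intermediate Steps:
sqrt(M(481, -607) + 115850) = sqrt((436 - 1*481) + 115850) = sqrt((436 - 481) + 115850) = sqrt(-45 + 115850) = sqrt(115805)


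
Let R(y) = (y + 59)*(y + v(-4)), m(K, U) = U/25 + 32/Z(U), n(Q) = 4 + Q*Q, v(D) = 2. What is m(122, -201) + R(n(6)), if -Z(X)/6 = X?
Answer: 62561047/15075 ≈ 4150.0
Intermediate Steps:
Z(X) = -6*X
n(Q) = 4 + Q**2
m(K, U) = -16/(3*U) + U/25 (m(K, U) = U/25 + 32/((-6*U)) = U*(1/25) + 32*(-1/(6*U)) = U/25 - 16/(3*U) = -16/(3*U) + U/25)
R(y) = (2 + y)*(59 + y) (R(y) = (y + 59)*(y + 2) = (59 + y)*(2 + y) = (2 + y)*(59 + y))
m(122, -201) + R(n(6)) = (-16/3/(-201) + (1/25)*(-201)) + (118 + (4 + 6**2)**2 + 61*(4 + 6**2)) = (-16/3*(-1/201) - 201/25) + (118 + (4 + 36)**2 + 61*(4 + 36)) = (16/603 - 201/25) + (118 + 40**2 + 61*40) = -120803/15075 + (118 + 1600 + 2440) = -120803/15075 + 4158 = 62561047/15075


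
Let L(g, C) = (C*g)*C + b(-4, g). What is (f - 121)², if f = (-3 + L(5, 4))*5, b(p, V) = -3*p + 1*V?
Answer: 121801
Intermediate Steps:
b(p, V) = V - 3*p (b(p, V) = -3*p + V = V - 3*p)
L(g, C) = 12 + g + g*C² (L(g, C) = (C*g)*C + (g - 3*(-4)) = g*C² + (g + 12) = g*C² + (12 + g) = 12 + g + g*C²)
f = 470 (f = (-3 + (12 + 5 + 5*4²))*5 = (-3 + (12 + 5 + 5*16))*5 = (-3 + (12 + 5 + 80))*5 = (-3 + 97)*5 = 94*5 = 470)
(f - 121)² = (470 - 121)² = 349² = 121801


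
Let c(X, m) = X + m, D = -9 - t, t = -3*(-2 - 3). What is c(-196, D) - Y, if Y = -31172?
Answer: 30952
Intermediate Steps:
t = 15 (t = -3*(-5) = 15)
D = -24 (D = -9 - 1*15 = -9 - 15 = -24)
c(-196, D) - Y = (-196 - 24) - 1*(-31172) = -220 + 31172 = 30952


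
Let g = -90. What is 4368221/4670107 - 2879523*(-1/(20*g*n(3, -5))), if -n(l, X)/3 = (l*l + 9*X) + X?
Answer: -35557140711/2945759800 ≈ -12.071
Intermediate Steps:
n(l, X) = -30*X - 3*l² (n(l, X) = -3*((l*l + 9*X) + X) = -3*((l² + 9*X) + X) = -3*(l² + 10*X) = -30*X - 3*l²)
4368221/4670107 - 2879523*(-1/(20*g*n(3, -5))) = 4368221/4670107 - 2879523*1/(1800*(-30*(-5) - 3*3²)) = 4368221*(1/4670107) - 2879523*1/(1800*(150 - 3*9)) = 336017/359239 - 2879523*1/(1800*(150 - 27)) = 336017/359239 - 2879523/((123*(-90))*(-20)) = 336017/359239 - 2879523/((-11070*(-20))) = 336017/359239 - 2879523/221400 = 336017/359239 - 2879523*1/221400 = 336017/359239 - 106649/8200 = -35557140711/2945759800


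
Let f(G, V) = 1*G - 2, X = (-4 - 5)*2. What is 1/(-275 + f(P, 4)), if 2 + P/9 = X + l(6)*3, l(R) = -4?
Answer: -1/565 ≈ -0.0017699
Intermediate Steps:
X = -18 (X = -9*2 = -18)
P = -288 (P = -18 + 9*(-18 - 4*3) = -18 + 9*(-18 - 12) = -18 + 9*(-30) = -18 - 270 = -288)
f(G, V) = -2 + G (f(G, V) = G - 2 = -2 + G)
1/(-275 + f(P, 4)) = 1/(-275 + (-2 - 288)) = 1/(-275 - 290) = 1/(-565) = -1/565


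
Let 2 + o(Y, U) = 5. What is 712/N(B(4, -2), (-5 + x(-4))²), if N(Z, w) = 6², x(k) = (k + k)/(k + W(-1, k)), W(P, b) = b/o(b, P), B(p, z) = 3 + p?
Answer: 178/9 ≈ 19.778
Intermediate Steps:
o(Y, U) = 3 (o(Y, U) = -2 + 5 = 3)
W(P, b) = b/3
x(k) = 3/2 (x(k) = (k + k)/(k + k/3) = (2*k)/((4*k/3)) = (2*k)*(3/(4*k)) = 3/2)
N(Z, w) = 36
712/N(B(4, -2), (-5 + x(-4))²) = 712/36 = 712*(1/36) = 178/9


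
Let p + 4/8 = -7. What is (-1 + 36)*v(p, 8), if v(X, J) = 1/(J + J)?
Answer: 35/16 ≈ 2.1875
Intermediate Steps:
p = -15/2 (p = -½ - 7 = -15/2 ≈ -7.5000)
v(X, J) = 1/(2*J)
(-1 + 36)*v(p, 8) = (-1 + 36)*((½)/8) = 35*((½)*(⅛)) = 35*(1/16) = 35/16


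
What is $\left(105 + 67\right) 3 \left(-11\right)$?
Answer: $-5676$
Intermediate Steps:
$\left(105 + 67\right) 3 \left(-11\right) = 172 \left(-33\right) = -5676$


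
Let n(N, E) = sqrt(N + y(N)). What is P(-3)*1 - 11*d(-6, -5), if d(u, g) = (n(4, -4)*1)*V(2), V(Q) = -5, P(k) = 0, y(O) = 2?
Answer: 55*sqrt(6) ≈ 134.72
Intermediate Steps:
n(N, E) = sqrt(2 + N) (n(N, E) = sqrt(N + 2) = sqrt(2 + N))
d(u, g) = -5*sqrt(6) (d(u, g) = (sqrt(2 + 4)*1)*(-5) = (sqrt(6)*1)*(-5) = sqrt(6)*(-5) = -5*sqrt(6))
P(-3)*1 - 11*d(-6, -5) = 0*1 - (-55)*sqrt(6) = 0 + 55*sqrt(6) = 55*sqrt(6)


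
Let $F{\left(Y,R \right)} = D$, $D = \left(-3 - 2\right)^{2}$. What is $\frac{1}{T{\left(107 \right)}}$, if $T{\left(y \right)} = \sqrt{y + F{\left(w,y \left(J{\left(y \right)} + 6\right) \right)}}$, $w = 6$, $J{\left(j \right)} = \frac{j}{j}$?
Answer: $\frac{\sqrt{33}}{66} \approx 0.087039$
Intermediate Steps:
$J{\left(j \right)} = 1$
$D = 25$ ($D = \left(-5\right)^{2} = 25$)
$F{\left(Y,R \right)} = 25$
$T{\left(y \right)} = \sqrt{25 + y}$ ($T{\left(y \right)} = \sqrt{y + 25} = \sqrt{25 + y}$)
$\frac{1}{T{\left(107 \right)}} = \frac{1}{\sqrt{25 + 107}} = \frac{1}{\sqrt{132}} = \frac{1}{2 \sqrt{33}} = \frac{\sqrt{33}}{66}$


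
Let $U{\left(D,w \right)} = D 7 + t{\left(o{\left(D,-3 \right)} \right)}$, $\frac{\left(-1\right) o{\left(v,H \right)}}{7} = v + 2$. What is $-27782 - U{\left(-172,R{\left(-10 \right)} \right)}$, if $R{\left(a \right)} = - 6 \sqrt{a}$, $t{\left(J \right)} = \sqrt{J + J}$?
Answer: $-26578 - 2 \sqrt{595} \approx -26627.0$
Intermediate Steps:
$o{\left(v,H \right)} = -14 - 7 v$ ($o{\left(v,H \right)} = - 7 \left(v + 2\right) = - 7 \left(2 + v\right) = -14 - 7 v$)
$t{\left(J \right)} = \sqrt{2} \sqrt{J}$ ($t{\left(J \right)} = \sqrt{2 J} = \sqrt{2} \sqrt{J}$)
$U{\left(D,w \right)} = 7 D + \sqrt{2} \sqrt{-14 - 7 D}$ ($U{\left(D,w \right)} = D 7 + \sqrt{2} \sqrt{-14 - 7 D} = 7 D + \sqrt{2} \sqrt{-14 - 7 D}$)
$-27782 - U{\left(-172,R{\left(-10 \right)} \right)} = -27782 - \left(\sqrt{-28 - -2408} + 7 \left(-172\right)\right) = -27782 - \left(\sqrt{-28 + 2408} - 1204\right) = -27782 - \left(\sqrt{2380} - 1204\right) = -27782 - \left(2 \sqrt{595} - 1204\right) = -27782 - \left(-1204 + 2 \sqrt{595}\right) = -27782 + \left(1204 - 2 \sqrt{595}\right) = -26578 - 2 \sqrt{595}$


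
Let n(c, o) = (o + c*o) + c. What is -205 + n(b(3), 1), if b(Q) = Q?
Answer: -198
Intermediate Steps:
n(c, o) = c + o + c*o
-205 + n(b(3), 1) = -205 + (3 + 1 + 3*1) = -205 + (3 + 1 + 3) = -205 + 7 = -198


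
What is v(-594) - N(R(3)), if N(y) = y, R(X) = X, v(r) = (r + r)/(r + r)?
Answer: -2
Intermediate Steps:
v(r) = 1 (v(r) = (2*r)/((2*r)) = (2*r)*(1/(2*r)) = 1)
v(-594) - N(R(3)) = 1 - 1*3 = 1 - 3 = -2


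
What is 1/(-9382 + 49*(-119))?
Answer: -1/15213 ≈ -6.5733e-5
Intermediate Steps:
1/(-9382 + 49*(-119)) = 1/(-9382 - 5831) = 1/(-15213) = -1/15213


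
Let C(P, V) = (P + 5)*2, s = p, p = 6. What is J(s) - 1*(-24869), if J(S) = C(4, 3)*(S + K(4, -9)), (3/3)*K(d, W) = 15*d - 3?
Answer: 26003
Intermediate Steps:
s = 6
K(d, W) = -3 + 15*d (K(d, W) = 15*d - 3 = -3 + 15*d)
C(P, V) = 10 + 2*P (C(P, V) = (5 + P)*2 = 10 + 2*P)
J(S) = 1026 + 18*S (J(S) = (10 + 2*4)*(S + (-3 + 15*4)) = (10 + 8)*(S + (-3 + 60)) = 18*(S + 57) = 18*(57 + S) = 1026 + 18*S)
J(s) - 1*(-24869) = (1026 + 18*6) - 1*(-24869) = (1026 + 108) + 24869 = 1134 + 24869 = 26003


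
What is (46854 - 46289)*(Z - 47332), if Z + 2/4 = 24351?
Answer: -25969095/2 ≈ -1.2985e+7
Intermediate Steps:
Z = 48701/2 (Z = -½ + 24351 = 48701/2 ≈ 24351.)
(46854 - 46289)*(Z - 47332) = (46854 - 46289)*(48701/2 - 47332) = 565*(-45963/2) = -25969095/2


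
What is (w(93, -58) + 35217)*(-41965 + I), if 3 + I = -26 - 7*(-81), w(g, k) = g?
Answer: -1462787370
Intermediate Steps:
I = 538 (I = -3 + (-26 - 7*(-81)) = -3 + (-26 + 567) = -3 + 541 = 538)
(w(93, -58) + 35217)*(-41965 + I) = (93 + 35217)*(-41965 + 538) = 35310*(-41427) = -1462787370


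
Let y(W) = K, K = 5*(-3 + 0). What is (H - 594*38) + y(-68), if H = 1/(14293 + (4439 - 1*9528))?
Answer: -207890747/9204 ≈ -22587.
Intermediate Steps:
H = 1/9204 (H = 1/(14293 + (4439 - 9528)) = 1/(14293 - 5089) = 1/9204 ≈ 0.00010865)
K = -15 (K = 5*(-3) = -15)
y(W) = -15
(H - 594*38) + y(-68) = (1/9204 - 594*38) - 15 = (1/9204 - 1*22572) - 15 = (1/9204 - 22572) - 15 = -207752687/9204 - 15 = -207890747/9204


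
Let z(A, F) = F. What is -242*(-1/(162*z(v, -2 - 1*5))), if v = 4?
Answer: -121/567 ≈ -0.21340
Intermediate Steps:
-242*(-1/(162*z(v, -2 - 1*5))) = -242*(-1/(162*(-2 - 1*5))) = -242*(-1/(162*(-2 - 5))) = -242/((-162*(-7))) = -242/1134 = -242*1/1134 = -121/567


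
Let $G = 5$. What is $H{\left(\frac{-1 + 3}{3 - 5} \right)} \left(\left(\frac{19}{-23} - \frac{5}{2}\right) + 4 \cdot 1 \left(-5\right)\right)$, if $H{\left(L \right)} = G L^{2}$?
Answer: $- \frac{5365}{46} \approx -116.63$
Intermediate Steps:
$H{\left(L \right)} = 5 L^{2}$
$H{\left(\frac{-1 + 3}{3 - 5} \right)} \left(\left(\frac{19}{-23} - \frac{5}{2}\right) + 4 \cdot 1 \left(-5\right)\right) = 5 \left(\frac{-1 + 3}{3 - 5}\right)^{2} \left(\left(\frac{19}{-23} - \frac{5}{2}\right) + 4 \cdot 1 \left(-5\right)\right) = 5 \left(\frac{2}{-2}\right)^{2} \left(\left(19 \left(- \frac{1}{23}\right) - \frac{5}{2}\right) + 4 \left(-5\right)\right) = 5 \left(2 \left(- \frac{1}{2}\right)\right)^{2} \left(\left(- \frac{19}{23} - \frac{5}{2}\right) - 20\right) = 5 \left(-1\right)^{2} \left(- \frac{153}{46} - 20\right) = 5 \cdot 1 \left(- \frac{1073}{46}\right) = 5 \left(- \frac{1073}{46}\right) = - \frac{5365}{46}$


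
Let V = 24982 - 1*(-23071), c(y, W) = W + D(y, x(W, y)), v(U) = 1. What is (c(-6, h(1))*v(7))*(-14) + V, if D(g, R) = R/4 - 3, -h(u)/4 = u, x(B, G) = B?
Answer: 48165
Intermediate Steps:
h(u) = -4*u
D(g, R) = -3 + R/4 (D(g, R) = R*(¼) - 3 = R/4 - 3 = -3 + R/4)
c(y, W) = -3 + 5*W/4 (c(y, W) = W + (-3 + W/4) = -3 + 5*W/4)
V = 48053 (V = 24982 + 23071 = 48053)
(c(-6, h(1))*v(7))*(-14) + V = ((-3 + 5*(-4*1)/4)*1)*(-14) + 48053 = ((-3 + (5/4)*(-4))*1)*(-14) + 48053 = ((-3 - 5)*1)*(-14) + 48053 = -8*1*(-14) + 48053 = -8*(-14) + 48053 = 112 + 48053 = 48165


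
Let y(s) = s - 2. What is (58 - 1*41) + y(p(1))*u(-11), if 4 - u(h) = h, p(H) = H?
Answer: 2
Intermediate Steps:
u(h) = 4 - h
y(s) = -2 + s
(58 - 1*41) + y(p(1))*u(-11) = (58 - 1*41) + (-2 + 1)*(4 - 1*(-11)) = (58 - 41) - (4 + 11) = 17 - 1*15 = 17 - 15 = 2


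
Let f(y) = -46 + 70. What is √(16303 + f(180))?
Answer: √16327 ≈ 127.78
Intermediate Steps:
f(y) = 24
√(16303 + f(180)) = √(16303 + 24) = √16327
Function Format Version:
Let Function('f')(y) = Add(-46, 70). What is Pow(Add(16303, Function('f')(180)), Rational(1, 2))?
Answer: Pow(16327, Rational(1, 2)) ≈ 127.78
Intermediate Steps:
Function('f')(y) = 24
Pow(Add(16303, Function('f')(180)), Rational(1, 2)) = Pow(Add(16303, 24), Rational(1, 2)) = Pow(16327, Rational(1, 2))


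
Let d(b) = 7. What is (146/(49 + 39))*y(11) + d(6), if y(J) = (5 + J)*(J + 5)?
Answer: 4749/11 ≈ 431.73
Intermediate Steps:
y(J) = (5 + J)² (y(J) = (5 + J)*(5 + J) = (5 + J)²)
(146/(49 + 39))*y(11) + d(6) = (146/(49 + 39))*(5 + 11)² + 7 = (146/88)*16² + 7 = (146*(1/88))*256 + 7 = (73/44)*256 + 7 = 4672/11 + 7 = 4749/11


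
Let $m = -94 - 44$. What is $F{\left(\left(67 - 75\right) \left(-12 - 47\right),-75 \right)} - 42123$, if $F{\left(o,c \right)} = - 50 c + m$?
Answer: $-38511$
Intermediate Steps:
$m = -138$ ($m = -94 - 44 = -138$)
$F{\left(o,c \right)} = -138 - 50 c$ ($F{\left(o,c \right)} = - 50 c - 138 = -138 - 50 c$)
$F{\left(\left(67 - 75\right) \left(-12 - 47\right),-75 \right)} - 42123 = \left(-138 - -3750\right) - 42123 = \left(-138 + 3750\right) - 42123 = 3612 - 42123 = -38511$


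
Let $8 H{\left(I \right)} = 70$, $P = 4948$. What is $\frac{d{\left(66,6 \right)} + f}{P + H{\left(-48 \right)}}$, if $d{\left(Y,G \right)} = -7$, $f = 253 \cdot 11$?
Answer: $\frac{11104}{19827} \approx 0.56004$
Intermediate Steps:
$H{\left(I \right)} = \frac{35}{4}$ ($H{\left(I \right)} = \frac{1}{8} \cdot 70 = \frac{35}{4}$)
$f = 2783$
$\frac{d{\left(66,6 \right)} + f}{P + H{\left(-48 \right)}} = \frac{-7 + 2783}{4948 + \frac{35}{4}} = \frac{2776}{\frac{19827}{4}} = 2776 \cdot \frac{4}{19827} = \frac{11104}{19827}$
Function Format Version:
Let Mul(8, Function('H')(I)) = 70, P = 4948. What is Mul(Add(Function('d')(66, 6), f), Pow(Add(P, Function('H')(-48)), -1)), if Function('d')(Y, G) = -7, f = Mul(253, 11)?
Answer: Rational(11104, 19827) ≈ 0.56004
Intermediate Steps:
Function('H')(I) = Rational(35, 4) (Function('H')(I) = Mul(Rational(1, 8), 70) = Rational(35, 4))
f = 2783
Mul(Add(Function('d')(66, 6), f), Pow(Add(P, Function('H')(-48)), -1)) = Mul(Add(-7, 2783), Pow(Add(4948, Rational(35, 4)), -1)) = Mul(2776, Pow(Rational(19827, 4), -1)) = Mul(2776, Rational(4, 19827)) = Rational(11104, 19827)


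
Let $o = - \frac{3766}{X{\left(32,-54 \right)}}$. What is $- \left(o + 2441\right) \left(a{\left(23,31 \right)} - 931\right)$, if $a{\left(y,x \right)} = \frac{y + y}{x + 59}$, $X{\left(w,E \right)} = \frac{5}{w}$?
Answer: $- \frac{4535030704}{225} \approx -2.0156 \cdot 10^{7}$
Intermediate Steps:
$a{\left(y,x \right)} = \frac{2 y}{59 + x}$
$o = - \frac{120512}{5}$ ($o = - \frac{3766}{5 \cdot \frac{1}{32}} = - \frac{3766}{\frac{5}{32}} = \left(-3766\right) \frac{32}{5} = - \frac{120512}{5} \approx -24102.0$)
$- \left(o + 2441\right) \left(a{\left(23,31 \right)} - 931\right) = - \left(- \frac{120512}{5} + 2441\right) \left(2 \cdot 23 \frac{1}{59 + 31} - 931\right) = - \frac{\left(-108307\right) \left(2 \cdot 23 \cdot \frac{1}{90} - 931\right)}{5} = - \frac{\left(-108307\right) \left(\frac{23}{45} - 931\right)}{5} = - \frac{\left(-108307\right) \left(-41872\right)}{5 \cdot 45} = \left(-1\right) \frac{4535030704}{225} = - \frac{4535030704}{225}$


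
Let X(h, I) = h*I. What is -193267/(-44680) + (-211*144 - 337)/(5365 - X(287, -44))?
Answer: 2104838851/803927240 ≈ 2.6182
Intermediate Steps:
X(h, I) = I*h
-193267/(-44680) + (-211*144 - 337)/(5365 - X(287, -44)) = -193267/(-44680) + (-211*144 - 337)/(5365 - (-44)*287) = -193267*(-1/44680) + (-30384 - 337)/(5365 - 1*(-12628)) = 193267/44680 - 30721/(5365 + 12628) = 193267/44680 - 30721/17993 = 2104838851/803927240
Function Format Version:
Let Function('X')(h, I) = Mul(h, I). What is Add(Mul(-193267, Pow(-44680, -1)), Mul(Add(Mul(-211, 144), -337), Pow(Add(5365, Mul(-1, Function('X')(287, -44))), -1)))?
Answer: Rational(2104838851, 803927240) ≈ 2.6182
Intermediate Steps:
Function('X')(h, I) = Mul(I, h)
Add(Mul(-193267, Pow(-44680, -1)), Mul(Add(Mul(-211, 144), -337), Pow(Add(5365, Mul(-1, Function('X')(287, -44))), -1))) = Add(Mul(-193267, Pow(-44680, -1)), Mul(Add(Mul(-211, 144), -337), Pow(Add(5365, Mul(-1, Mul(-44, 287))), -1))) = Add(Mul(-193267, Rational(-1, 44680)), Mul(Add(-30384, -337), Pow(Add(5365, Mul(-1, -12628)), -1))) = Add(Rational(193267, 44680), Mul(-30721, Pow(Add(5365, 12628), -1))) = Add(Rational(193267, 44680), Mul(-30721, Pow(17993, -1))) = Add(Rational(193267, 44680), Mul(-30721, Rational(1, 17993))) = Add(Rational(193267, 44680), Rational(-30721, 17993)) = Rational(2104838851, 803927240)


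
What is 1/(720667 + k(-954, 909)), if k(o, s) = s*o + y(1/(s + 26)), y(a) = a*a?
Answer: -874225/128090572774 ≈ -6.8251e-6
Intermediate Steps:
y(a) = a²
k(o, s) = (26 + s)⁻² + o*s (k(o, s) = s*o + (1/(s + 26))² = o*s + (1/(26 + s))² = o*s + (26 + s)⁻² = (26 + s)⁻² + o*s)
1/(720667 + k(-954, 909)) = 1/(720667 + ((26 + 909)⁻² - 954*909)) = 1/(720667 + (935⁻² - 867186)) = 1/(720667 + (1/874225 - 867186)) = 1/(720667 - 758115680849/874225) = 1/(-128090572774/874225) = -874225/128090572774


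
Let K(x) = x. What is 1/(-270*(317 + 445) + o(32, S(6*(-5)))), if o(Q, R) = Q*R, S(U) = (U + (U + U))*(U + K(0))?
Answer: -1/119340 ≈ -8.3794e-6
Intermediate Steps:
S(U) = 3*U**2 (S(U) = (U + (U + U))*(U + 0) = (U + 2*U)*U = (3*U)*U = 3*U**2)
1/(-270*(317 + 445) + o(32, S(6*(-5)))) = 1/(-270*(317 + 445) + 32*(3*(6*(-5))**2)) = 1/(-270*762 + 32*(3*(-30)**2)) = 1/(-205740 + 32*(3*900)) = 1/(-205740 + 32*2700) = 1/(-205740 + 86400) = 1/(-119340) = -1/119340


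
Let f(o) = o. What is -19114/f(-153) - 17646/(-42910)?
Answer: 411440789/3282615 ≈ 125.34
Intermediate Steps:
-19114/f(-153) - 17646/(-42910) = -19114/(-153) - 17646/(-42910) = -19114*(-1/153) - 17646*(-1/42910) = 19114/153 + 8823/21455 = 411440789/3282615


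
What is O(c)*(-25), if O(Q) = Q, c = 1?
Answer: -25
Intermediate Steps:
O(c)*(-25) = 1*(-25) = -25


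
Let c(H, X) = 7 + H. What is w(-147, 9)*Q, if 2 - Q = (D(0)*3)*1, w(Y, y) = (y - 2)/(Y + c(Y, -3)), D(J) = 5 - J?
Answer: 13/41 ≈ 0.31707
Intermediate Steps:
w(Y, y) = (-2 + y)/(7 + 2*Y) (w(Y, y) = (y - 2)/(Y + (7 + Y)) = (-2 + y)/(7 + 2*Y))
Q = -13 (Q = 2 - (5 - 1*0)*3 = 2 - (5 + 0)*3 = 2 - 5*3 = 2 - 15 = -13)
w(-147, 9)*Q = ((-2 + 9)/(7 + 2*(-147)))*(-13) = (7/(7 - 294))*(-13) = (7/(-287))*(-13) = -1/287*7*(-13) = -1/41*(-13) = 13/41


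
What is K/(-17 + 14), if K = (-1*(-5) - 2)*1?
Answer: -1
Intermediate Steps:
K = 3 (K = (5 - 2)*1 = 3*1 = 3)
K/(-17 + 14) = 3/(-17 + 14) = 3/(-3) = -1/3*3 = -1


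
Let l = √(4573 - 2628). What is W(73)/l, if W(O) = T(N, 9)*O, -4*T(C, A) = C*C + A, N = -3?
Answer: -657*√1945/3890 ≈ -7.4486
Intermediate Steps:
l = √1945 ≈ 44.102
T(C, A) = -A/4 - C²/4 (T(C, A) = -(C*C + A)/4 = -(C² + A)/4 = -(A + C²)/4 = -A/4 - C²/4)
W(O) = -9*O/2 (W(O) = (-¼*9 - ¼*(-3)²)*O = (-9/4 - ¼*9)*O = (-9/4 - 9/4)*O = -9*O/2)
W(73)/l = (-9/2*73)/(√1945) = -657*√1945/3890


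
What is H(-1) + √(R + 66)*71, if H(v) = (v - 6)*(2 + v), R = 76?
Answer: -7 + 71*√142 ≈ 839.06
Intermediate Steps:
H(v) = (-6 + v)*(2 + v)
H(-1) + √(R + 66)*71 = (-12 + (-1)² - 4*(-1)) + √(76 + 66)*71 = (-12 + 1 + 4) + √142*71 = -7 + 71*√142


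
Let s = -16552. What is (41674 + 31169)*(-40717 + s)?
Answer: -4171645767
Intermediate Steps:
(41674 + 31169)*(-40717 + s) = (41674 + 31169)*(-40717 - 16552) = 72843*(-57269) = -4171645767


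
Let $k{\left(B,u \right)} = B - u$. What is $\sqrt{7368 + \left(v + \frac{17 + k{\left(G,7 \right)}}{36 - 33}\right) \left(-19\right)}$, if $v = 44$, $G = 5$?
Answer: $\sqrt{6437} \approx 80.231$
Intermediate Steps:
$\sqrt{7368 + \left(v + \frac{17 + k{\left(G,7 \right)}}{36 - 33}\right) \left(-19\right)} = \sqrt{7368 + \left(44 + \frac{17 + \left(5 - 7\right)}{36 - 33}\right) \left(-19\right)} = \sqrt{7368 + \left(44 + \frac{17 + \left(5 - 7\right)}{3}\right) \left(-19\right)} = \sqrt{7368 + \left(44 + \left(17 - 2\right) \frac{1}{3}\right) \left(-19\right)} = \sqrt{7368 + \left(44 + 15 \cdot \frac{1}{3}\right) \left(-19\right)} = \sqrt{7368 + \left(44 + 5\right) \left(-19\right)} = \sqrt{7368 + 49 \left(-19\right)} = \sqrt{7368 - 931} = \sqrt{6437}$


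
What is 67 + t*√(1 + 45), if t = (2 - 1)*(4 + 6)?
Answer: 67 + 10*√46 ≈ 134.82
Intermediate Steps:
t = 10 (t = 1*10 = 10)
67 + t*√(1 + 45) = 67 + 10*√(1 + 45) = 67 + 10*√46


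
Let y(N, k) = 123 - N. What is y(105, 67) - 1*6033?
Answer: -6015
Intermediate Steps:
y(105, 67) - 1*6033 = (123 - 1*105) - 1*6033 = (123 - 105) - 6033 = 18 - 6033 = -6015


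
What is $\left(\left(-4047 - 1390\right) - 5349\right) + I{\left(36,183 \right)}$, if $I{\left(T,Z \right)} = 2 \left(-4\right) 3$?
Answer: $-10810$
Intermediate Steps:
$I{\left(T,Z \right)} = -24$ ($I{\left(T,Z \right)} = \left(-8\right) 3 = -24$)
$\left(\left(-4047 - 1390\right) - 5349\right) + I{\left(36,183 \right)} = \left(\left(-4047 - 1390\right) - 5349\right) - 24 = \left(-5437 - 5349\right) - 24 = -10786 - 24 = -10810$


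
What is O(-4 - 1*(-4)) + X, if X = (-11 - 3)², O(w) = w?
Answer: 196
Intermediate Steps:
X = 196 (X = (-14)² = 196)
O(-4 - 1*(-4)) + X = (-4 - 1*(-4)) + 196 = (-4 + 4) + 196 = 0 + 196 = 196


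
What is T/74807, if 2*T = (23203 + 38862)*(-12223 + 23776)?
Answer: 717036945/149614 ≈ 4792.6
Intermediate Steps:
T = 717036945/2 (T = ((23203 + 38862)*(-12223 + 23776))/2 = (62065*11553)/2 = (1/2)*717036945 = 717036945/2 ≈ 3.5852e+8)
T/74807 = (717036945/2)/74807 = (717036945/2)*(1/74807) = 717036945/149614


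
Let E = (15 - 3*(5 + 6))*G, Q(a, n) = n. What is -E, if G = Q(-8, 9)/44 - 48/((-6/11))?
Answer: 34929/22 ≈ 1587.7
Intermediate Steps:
G = 3881/44 (G = 9/44 - 48/((-6/11)) = 9*(1/44) - 48/((-6*1/11)) = 9/44 - 48/(-6/11) = 9/44 - 48*(-11/6) = 9/44 + 88 = 3881/44 ≈ 88.205)
E = -34929/22 (E = (15 - 3*(5 + 6))*(3881/44) = (15 - 3*11)*(3881/44) = (15 - 33)*(3881/44) = -18*3881/44 = -34929/22 ≈ -1587.7)
-E = -1*(-34929/22) = 34929/22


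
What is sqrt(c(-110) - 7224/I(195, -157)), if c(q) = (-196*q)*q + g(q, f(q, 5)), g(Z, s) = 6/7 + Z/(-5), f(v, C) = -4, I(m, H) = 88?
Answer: I*sqrt(14061567597)/77 ≈ 1540.0*I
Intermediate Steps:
g(Z, s) = 6/7 - Z/5 (g(Z, s) = 6*(1/7) + Z*(-1/5) = 6/7 - Z/5)
c(q) = 6/7 - 196*q**2 - q/5 (c(q) = (-196*q)*q + (6/7 - q/5) = -196*q**2 + (6/7 - q/5) = 6/7 - 196*q**2 - q/5)
sqrt(c(-110) - 7224/I(195, -157)) = sqrt((6/7 - 196*(-110)**2 - 1/5*(-110)) - 7224/88) = sqrt((6/7 - 196*12100 + 22) - 7224*1/88) = sqrt((6/7 - 2371600 + 22) - 903/11) = sqrt(-16601040/7 - 903/11) = sqrt(-182617761/77) = I*sqrt(14061567597)/77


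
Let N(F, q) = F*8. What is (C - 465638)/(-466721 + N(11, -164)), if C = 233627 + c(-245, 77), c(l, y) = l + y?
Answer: 232179/466633 ≈ 0.49756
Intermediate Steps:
N(F, q) = 8*F
C = 233459 (C = 233627 + (-245 + 77) = 233627 - 168 = 233459)
(C - 465638)/(-466721 + N(11, -164)) = (233459 - 465638)/(-466721 + 8*11) = -232179/(-466721 + 88) = -232179/(-466633) = -232179*(-1/466633) = 232179/466633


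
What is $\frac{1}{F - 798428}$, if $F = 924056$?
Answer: $\frac{1}{125628} \approx 7.96 \cdot 10^{-6}$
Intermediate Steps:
$\frac{1}{F - 798428} = \frac{1}{924056 - 798428} = \frac{1}{125628}$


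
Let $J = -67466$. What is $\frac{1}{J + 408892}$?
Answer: $\frac{1}{341426} \approx 2.9289 \cdot 10^{-6}$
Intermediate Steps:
$\frac{1}{J + 408892} = \frac{1}{-67466 + 408892} = \frac{1}{341426}$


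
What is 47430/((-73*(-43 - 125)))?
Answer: 7905/2044 ≈ 3.8674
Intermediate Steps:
47430/((-73*(-43 - 125))) = 47430/((-73*(-168))) = 47430/12264 = 47430*(1/12264) = 7905/2044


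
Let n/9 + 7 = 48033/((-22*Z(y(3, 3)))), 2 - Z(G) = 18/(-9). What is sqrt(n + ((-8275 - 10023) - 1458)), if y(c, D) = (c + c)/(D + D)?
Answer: I*sqrt(47880118)/44 ≈ 157.26*I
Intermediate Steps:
y(c, D) = c/D (y(c, D) = (2*c)/((2*D)) = (2*c)*(1/(2*D)) = c/D)
Z(G) = 4 (Z(G) = 2 - 18/(-9) = 2 - 18*(-1)/9 = 2 - 1*(-2) = 2 + 2 = 4)
n = -437841/88 (n = -63 + 9*(48033/((-22*4))) = -63 + 9*(48033/(-88)) = -63 + 9*(48033*(-1/88)) = -63 + 9*(-48033/88) = -63 - 432297/88 = -437841/88 ≈ -4975.5)
sqrt(n + ((-8275 - 10023) - 1458)) = sqrt(-437841/88 + ((-8275 - 10023) - 1458)) = sqrt(-437841/88 + (-18298 - 1458)) = sqrt(-437841/88 - 19756) = sqrt(-2176369/88) = I*sqrt(47880118)/44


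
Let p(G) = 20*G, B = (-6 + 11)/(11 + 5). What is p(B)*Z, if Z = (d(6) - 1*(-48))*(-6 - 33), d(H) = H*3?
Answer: -32175/2 ≈ -16088.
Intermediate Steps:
d(H) = 3*H
B = 5/16 ≈ 0.31250
Z = -2574 (Z = (3*6 - 1*(-48))*(-6 - 33) = (18 + 48)*(-39) = 66*(-39) = -2574)
p(B)*Z = (20*(5/16))*(-2574) = (25/4)*(-2574) = -32175/2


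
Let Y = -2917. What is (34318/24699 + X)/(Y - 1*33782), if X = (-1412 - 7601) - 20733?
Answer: 56512472/69725277 ≈ 0.81050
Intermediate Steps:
X = -29746 (X = -9013 - 20733 = -29746)
(34318/24699 + X)/(Y - 1*33782) = (34318/24699 - 29746)/(-2917 - 1*33782) = (34318*(1/24699) - 29746)/(-2917 - 33782) = (34318/24699 - 29746)/(-36699) = -734662136/24699*(-1/36699) = 56512472/69725277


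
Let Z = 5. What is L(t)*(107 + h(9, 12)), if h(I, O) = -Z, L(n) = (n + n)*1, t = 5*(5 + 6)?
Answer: 11220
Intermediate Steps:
t = 55 (t = 5*11 = 55)
L(n) = 2*n (L(n) = (2*n)*1 = 2*n)
h(I, O) = -5 (h(I, O) = -1*5 = -5)
L(t)*(107 + h(9, 12)) = (2*55)*(107 - 5) = 110*102 = 11220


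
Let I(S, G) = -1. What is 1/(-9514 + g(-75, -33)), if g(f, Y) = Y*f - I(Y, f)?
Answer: -1/7038 ≈ -0.00014209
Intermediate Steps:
g(f, Y) = 1 + Y*f (g(f, Y) = Y*f - 1*(-1) = Y*f + 1 = 1 + Y*f)
1/(-9514 + g(-75, -33)) = 1/(-9514 + (1 - 33*(-75))) = 1/(-9514 + (1 + 2475)) = 1/(-9514 + 2476) = 1/(-7038) = -1/7038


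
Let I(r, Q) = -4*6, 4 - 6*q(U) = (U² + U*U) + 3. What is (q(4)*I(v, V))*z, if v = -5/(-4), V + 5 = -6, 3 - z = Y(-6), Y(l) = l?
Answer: 1116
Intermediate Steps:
q(U) = ⅙ - U²/3 (q(U) = ⅔ - ((U² + U*U) + 3)/6 = ⅔ - ((U² + U²) + 3)/6 = ⅔ - (2*U² + 3)/6 = ⅔ - (3 + 2*U²)/6 = ⅔ + (-½ - U²/3) = ⅙ - U²/3)
z = 9 (z = 3 - 1*(-6) = 3 + 6 = 9)
V = -11 (V = -5 - 6 = -11)
v = 5/4 (v = -5*(-¼) = 5/4 ≈ 1.2500)
I(r, Q) = -24
(q(4)*I(v, V))*z = ((⅙ - ⅓*4²)*(-24))*9 = ((⅙ - ⅓*16)*(-24))*9 = ((⅙ - 16/3)*(-24))*9 = -31/6*(-24)*9 = 124*9 = 1116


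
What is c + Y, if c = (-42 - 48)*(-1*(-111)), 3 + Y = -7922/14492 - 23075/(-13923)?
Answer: -77541717319/7760466 ≈ -9991.9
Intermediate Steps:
Y = -14661979/7760466 (Y = -3 + (-7922/14492 - 23075/(-13923)) = -3 + (-7922*1/14492 - 23075*(-1/13923)) = -3 + (-3961/7246 + 1775/1071) = -3 + 8619419/7760466 = -14661979/7760466 ≈ -1.8893)
c = -9990 (c = -90*111 = -9990)
c + Y = -9990 - 14661979/7760466 = -77541717319/7760466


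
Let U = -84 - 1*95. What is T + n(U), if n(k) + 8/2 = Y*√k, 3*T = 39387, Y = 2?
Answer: 13125 + 2*I*√179 ≈ 13125.0 + 26.758*I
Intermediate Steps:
T = 13129 (T = (⅓)*39387 = 13129)
U = -179 (U = -84 - 95 = -179)
n(k) = -4 + 2*√k
T + n(U) = 13129 + (-4 + 2*√(-179)) = 13129 + (-4 + 2*(I*√179)) = 13129 + (-4 + 2*I*√179) = 13125 + 2*I*√179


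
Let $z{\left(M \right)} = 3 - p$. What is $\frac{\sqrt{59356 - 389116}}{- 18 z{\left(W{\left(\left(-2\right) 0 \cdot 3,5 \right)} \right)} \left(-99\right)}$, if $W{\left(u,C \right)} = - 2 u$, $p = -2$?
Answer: $\frac{2 i \sqrt{2290}}{1485} \approx 0.06445 i$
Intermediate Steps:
$z{\left(M \right)} = 5$ ($z{\left(M \right)} = 3 - -2 = 3 + 2 = 5$)
$\frac{\sqrt{59356 - 389116}}{- 18 z{\left(W{\left(\left(-2\right) 0 \cdot 3,5 \right)} \right)} \left(-99\right)} = \frac{\sqrt{59356 - 389116}}{\left(-18\right) 5 \left(-99\right)} = \frac{\sqrt{-329760}}{\left(-90\right) \left(-99\right)} = \frac{12 i \sqrt{2290}}{8910} = 12 i \sqrt{2290} \cdot \frac{1}{8910} = \frac{2 i \sqrt{2290}}{1485}$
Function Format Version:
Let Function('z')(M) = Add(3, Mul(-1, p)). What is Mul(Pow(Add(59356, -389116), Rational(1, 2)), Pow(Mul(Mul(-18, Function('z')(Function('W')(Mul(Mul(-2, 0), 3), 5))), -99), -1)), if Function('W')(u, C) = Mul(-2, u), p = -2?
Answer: Mul(Rational(2, 1485), I, Pow(2290, Rational(1, 2))) ≈ Mul(0.064450, I)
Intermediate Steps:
Function('z')(M) = 5 (Function('z')(M) = Add(3, Mul(-1, -2)) = Add(3, 2) = 5)
Mul(Pow(Add(59356, -389116), Rational(1, 2)), Pow(Mul(Mul(-18, Function('z')(Function('W')(Mul(Mul(-2, 0), 3), 5))), -99), -1)) = Mul(Pow(Add(59356, -389116), Rational(1, 2)), Pow(Mul(Mul(-18, 5), -99), -1)) = Mul(Pow(-329760, Rational(1, 2)), Pow(Mul(-90, -99), -1)) = Mul(Mul(12, I, Pow(2290, Rational(1, 2))), Pow(8910, -1)) = Mul(Mul(12, I, Pow(2290, Rational(1, 2))), Rational(1, 8910)) = Mul(Rational(2, 1485), I, Pow(2290, Rational(1, 2)))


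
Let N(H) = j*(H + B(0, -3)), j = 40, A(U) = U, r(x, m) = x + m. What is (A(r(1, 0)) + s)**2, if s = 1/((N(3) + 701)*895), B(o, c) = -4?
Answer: 349985827216/349984644025 ≈ 1.0000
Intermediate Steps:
r(x, m) = m + x
N(H) = -160 + 40*H (N(H) = 40*(H - 4) = 40*(-4 + H) = -160 + 40*H)
s = 1/591595 (s = 1/(((-160 + 40*3) + 701)*895) = (1/895)/((-160 + 120) + 701) = (1/895)/(-40 + 701) = (1/895)/661 = (1/661)*(1/895) = 1/591595 ≈ 1.6903e-6)
(A(r(1, 0)) + s)**2 = ((0 + 1) + 1/591595)**2 = (1 + 1/591595)**2 = (591596/591595)**2 = 349985827216/349984644025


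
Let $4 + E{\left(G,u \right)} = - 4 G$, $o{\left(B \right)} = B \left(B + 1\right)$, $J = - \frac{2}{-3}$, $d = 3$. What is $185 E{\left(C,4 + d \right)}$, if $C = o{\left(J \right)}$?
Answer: $- \frac{14060}{9} \approx -1562.2$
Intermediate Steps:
$J = \frac{2}{3}$ ($J = \left(-2\right) \left(- \frac{1}{3}\right) = \frac{2}{3} \approx 0.66667$)
$o{\left(B \right)} = B \left(1 + B\right)$
$C = \frac{10}{9}$ ($C = \frac{2 \left(1 + \frac{2}{3}\right)}{3} = \frac{2}{3} \cdot \frac{5}{3} = \frac{10}{9} \approx 1.1111$)
$E{\left(G,u \right)} = -4 - 4 G$
$185 E{\left(C,4 + d \right)} = 185 \left(-4 - \frac{40}{9}\right) = 185 \left(- \frac{76}{9}\right) = - \frac{14060}{9}$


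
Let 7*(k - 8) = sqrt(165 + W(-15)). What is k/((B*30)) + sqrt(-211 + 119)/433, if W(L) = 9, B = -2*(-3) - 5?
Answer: 4/15 + sqrt(174)/210 + 2*I*sqrt(23)/433 ≈ 0.32948 + 0.022152*I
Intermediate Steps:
B = 1 (B = 6 - 5 = 1)
k = 8 + sqrt(174)/7 (k = 8 + sqrt(165 + 9)/7 = 8 + sqrt(174)/7 ≈ 9.8844)
k/((B*30)) + sqrt(-211 + 119)/433 = (8 + sqrt(174)/7)/((1*30)) + sqrt(-211 + 119)/433 = (8 + sqrt(174)/7)/30 + sqrt(-92)*(1/433) = (8 + sqrt(174)/7)*(1/30) + (2*I*sqrt(23))*(1/433) = (4/15 + sqrt(174)/210) + 2*I*sqrt(23)/433 = 4/15 + sqrt(174)/210 + 2*I*sqrt(23)/433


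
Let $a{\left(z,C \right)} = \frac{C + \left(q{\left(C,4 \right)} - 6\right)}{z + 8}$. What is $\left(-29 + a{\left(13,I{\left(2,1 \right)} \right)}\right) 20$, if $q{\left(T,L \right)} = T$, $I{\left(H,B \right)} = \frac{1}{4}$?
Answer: $- \frac{12290}{21} \approx -585.24$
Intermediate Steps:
$I{\left(H,B \right)} = \frac{1}{4}$
$a{\left(z,C \right)} = \frac{-6 + 2 C}{8 + z}$ ($a{\left(z,C \right)} = \frac{C + \left(C - 6\right)}{z + 8} = \frac{C + \left(-6 + C\right)}{8 + z} = \frac{-6 + 2 C}{8 + z}$)
$\left(-29 + a{\left(13,I{\left(2,1 \right)} \right)}\right) 20 = \left(-29 + \frac{2 \left(-3 + \frac{1}{4}\right)}{8 + 13}\right) 20 = \left(-29 + 2 \cdot \frac{1}{21} \left(- \frac{11}{4}\right)\right) 20 = \left(-29 - \frac{11}{42}\right) 20 = \left(- \frac{1229}{42}\right) 20 = - \frac{12290}{21}$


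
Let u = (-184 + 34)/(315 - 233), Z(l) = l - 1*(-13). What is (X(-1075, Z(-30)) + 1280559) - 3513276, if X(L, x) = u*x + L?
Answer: -91584197/41 ≈ -2.2338e+6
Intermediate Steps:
Z(l) = 13 + l (Z(l) = l + 13 = 13 + l)
u = -75/41 (u = -150/82 = -150*1/82 = -75/41 ≈ -1.8293)
X(L, x) = L - 75*x/41 (X(L, x) = -75*x/41 + L = L - 75*x/41)
(X(-1075, Z(-30)) + 1280559) - 3513276 = ((-1075 - 75*(13 - 30)/41) + 1280559) - 3513276 = ((-1075 - 75/41*(-17)) + 1280559) - 3513276 = ((-1075 + 1275/41) + 1280559) - 3513276 = (-42800/41 + 1280559) - 3513276 = 52460119/41 - 3513276 = -91584197/41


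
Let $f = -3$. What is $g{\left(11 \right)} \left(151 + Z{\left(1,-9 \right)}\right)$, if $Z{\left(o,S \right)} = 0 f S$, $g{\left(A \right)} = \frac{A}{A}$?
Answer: $151$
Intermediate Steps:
$g{\left(A \right)} = 1$
$Z{\left(o,S \right)} = 0$ ($Z{\left(o,S \right)} = 0 \left(-3\right) S = 0 S = 0$)
$g{\left(11 \right)} \left(151 + Z{\left(1,-9 \right)}\right) = 1 \left(151 + 0\right) = 1 \cdot 151 = 151$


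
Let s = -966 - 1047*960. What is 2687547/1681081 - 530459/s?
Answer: 3595647957221/1691312058966 ≈ 2.1260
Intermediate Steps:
s = -1006086 (s = -966 - 1005120 = -1006086)
2687547/1681081 - 530459/s = 2687547/1681081 - 530459/(-1006086) = 2687547*(1/1681081) - 530459*(-1/1006086) = 2687547/1681081 + 530459/1006086 = 3595647957221/1691312058966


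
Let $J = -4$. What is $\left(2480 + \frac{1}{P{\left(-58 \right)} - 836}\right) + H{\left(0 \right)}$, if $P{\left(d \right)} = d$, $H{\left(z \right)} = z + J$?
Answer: $\frac{2213543}{894} \approx 2476.0$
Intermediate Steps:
$H{\left(z \right)} = -4 + z$ ($H{\left(z \right)} = z - 4 = -4 + z$)
$\left(2480 + \frac{1}{P{\left(-58 \right)} - 836}\right) + H{\left(0 \right)} = \left(2480 + \frac{1}{-58 - 836}\right) + \left(-4 + 0\right) = \left(2480 + \frac{1}{-894}\right) - 4 = \left(2480 - \frac{1}{894}\right) - 4 = \frac{2217119}{894} - 4 = \frac{2213543}{894}$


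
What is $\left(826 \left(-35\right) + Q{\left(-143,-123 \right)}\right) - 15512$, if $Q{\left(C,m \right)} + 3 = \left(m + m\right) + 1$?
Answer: $-44670$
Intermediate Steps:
$Q{\left(C,m \right)} = -2 + 2 m$ ($Q{\left(C,m \right)} = -3 + \left(\left(m + m\right) + 1\right) = -3 + \left(2 m + 1\right) = -3 + \left(1 + 2 m\right) = -2 + 2 m$)
$\left(826 \left(-35\right) + Q{\left(-143,-123 \right)}\right) - 15512 = \left(826 \left(-35\right) + \left(-2 + 2 \left(-123\right)\right)\right) - 15512 = \left(-28910 - 248\right) - 15512 = -29158 - 15512 = -44670$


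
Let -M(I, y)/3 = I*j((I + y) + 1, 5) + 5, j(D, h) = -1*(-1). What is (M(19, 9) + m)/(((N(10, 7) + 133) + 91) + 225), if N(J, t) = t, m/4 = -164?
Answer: -91/57 ≈ -1.5965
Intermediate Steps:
m = -656 (m = 4*(-164) = -656)
j(D, h) = 1
M(I, y) = -15 - 3*I (M(I, y) = -3*(I*1 + 5) = -3*(I + 5) = -3*(5 + I) = -15 - 3*I)
(M(19, 9) + m)/(((N(10, 7) + 133) + 91) + 225) = ((-15 - 3*19) - 656)/(((7 + 133) + 91) + 225) = ((-15 - 57) - 656)/((140 + 91) + 225) = (-72 - 656)/(231 + 225) = -728/456 = -728*1/456 = -91/57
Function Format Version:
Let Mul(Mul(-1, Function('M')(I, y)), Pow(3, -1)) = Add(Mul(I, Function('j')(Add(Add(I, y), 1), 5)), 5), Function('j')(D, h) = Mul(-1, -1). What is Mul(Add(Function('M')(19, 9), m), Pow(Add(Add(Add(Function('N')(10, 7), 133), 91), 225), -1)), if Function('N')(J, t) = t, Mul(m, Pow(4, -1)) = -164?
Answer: Rational(-91, 57) ≈ -1.5965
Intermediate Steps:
m = -656 (m = Mul(4, -164) = -656)
Function('j')(D, h) = 1
Function('M')(I, y) = Add(-15, Mul(-3, I)) (Function('M')(I, y) = Mul(-3, Add(Mul(I, 1), 5)) = Mul(-3, Add(I, 5)) = Mul(-3, Add(5, I)) = Add(-15, Mul(-3, I)))
Mul(Add(Function('M')(19, 9), m), Pow(Add(Add(Add(Function('N')(10, 7), 133), 91), 225), -1)) = Mul(Add(Add(-15, Mul(-3, 19)), -656), Pow(Add(Add(Add(7, 133), 91), 225), -1)) = Mul(Add(Add(-15, -57), -656), Pow(Add(Add(140, 91), 225), -1)) = Mul(Add(-72, -656), Pow(Add(231, 225), -1)) = Mul(-728, Pow(456, -1)) = Mul(-728, Rational(1, 456)) = Rational(-91, 57)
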